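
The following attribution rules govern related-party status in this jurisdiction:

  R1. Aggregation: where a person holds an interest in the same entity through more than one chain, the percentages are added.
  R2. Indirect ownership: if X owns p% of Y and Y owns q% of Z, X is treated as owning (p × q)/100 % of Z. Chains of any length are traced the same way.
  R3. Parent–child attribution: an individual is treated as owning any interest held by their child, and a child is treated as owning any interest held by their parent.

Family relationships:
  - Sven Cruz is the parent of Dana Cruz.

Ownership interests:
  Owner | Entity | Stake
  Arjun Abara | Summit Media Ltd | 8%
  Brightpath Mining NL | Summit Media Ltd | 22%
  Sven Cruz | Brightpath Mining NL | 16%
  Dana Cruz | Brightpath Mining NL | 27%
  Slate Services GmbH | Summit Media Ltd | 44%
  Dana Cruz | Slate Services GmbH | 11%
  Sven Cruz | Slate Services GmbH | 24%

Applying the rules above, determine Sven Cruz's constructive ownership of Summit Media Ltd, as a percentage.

24.86%

By parent–child attribution (R3), Sven Cruz is treated as also owning Dana Cruz's interest in Slate Services GmbH, giving 24% + 11% = 35%.
By parent–child attribution (R3), Sven Cruz is treated as also owning Dana Cruz's interest in Brightpath Mining NL, giving 16% + 27% = 43%.
Chain via Slate Services GmbH (R2): 35% × 44% = 15.4% of Summit Media Ltd.
Chain via Brightpath Mining NL (R2): 43% × 22% = 9.46% of Summit Media Ltd.
Aggregating (R1): 15.4% + 9.46% = 24.86%.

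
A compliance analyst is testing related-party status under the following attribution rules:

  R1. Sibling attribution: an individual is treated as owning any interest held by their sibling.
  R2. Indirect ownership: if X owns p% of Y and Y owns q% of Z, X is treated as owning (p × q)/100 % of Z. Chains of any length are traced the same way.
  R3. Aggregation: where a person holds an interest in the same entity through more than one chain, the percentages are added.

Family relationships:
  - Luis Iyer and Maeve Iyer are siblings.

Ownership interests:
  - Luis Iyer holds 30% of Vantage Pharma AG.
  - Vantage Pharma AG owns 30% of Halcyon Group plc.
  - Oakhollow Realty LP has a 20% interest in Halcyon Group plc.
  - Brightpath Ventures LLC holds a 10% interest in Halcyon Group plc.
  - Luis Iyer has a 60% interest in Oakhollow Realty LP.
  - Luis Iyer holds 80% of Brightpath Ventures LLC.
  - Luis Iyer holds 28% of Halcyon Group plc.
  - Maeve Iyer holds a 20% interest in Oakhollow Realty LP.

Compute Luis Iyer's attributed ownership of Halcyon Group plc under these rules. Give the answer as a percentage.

61%

By sibling attribution (R1), Luis Iyer is treated as also owning Maeve Iyer's interest in Oakhollow Realty LP, giving 60% + 20% = 80%.
Chain via Brightpath Ventures LLC (R2): 80% × 10% = 8% of Halcyon Group plc.
Chain via Vantage Pharma AG (R2): 30% × 30% = 9% of Halcyon Group plc.
Chain via Oakhollow Realty LP (R2): 80% × 20% = 16% of Halcyon Group plc.
Direct interest in Halcyon Group plc: 28%.
Aggregating (R3): 8% + 9% + 16% + 28% = 61%.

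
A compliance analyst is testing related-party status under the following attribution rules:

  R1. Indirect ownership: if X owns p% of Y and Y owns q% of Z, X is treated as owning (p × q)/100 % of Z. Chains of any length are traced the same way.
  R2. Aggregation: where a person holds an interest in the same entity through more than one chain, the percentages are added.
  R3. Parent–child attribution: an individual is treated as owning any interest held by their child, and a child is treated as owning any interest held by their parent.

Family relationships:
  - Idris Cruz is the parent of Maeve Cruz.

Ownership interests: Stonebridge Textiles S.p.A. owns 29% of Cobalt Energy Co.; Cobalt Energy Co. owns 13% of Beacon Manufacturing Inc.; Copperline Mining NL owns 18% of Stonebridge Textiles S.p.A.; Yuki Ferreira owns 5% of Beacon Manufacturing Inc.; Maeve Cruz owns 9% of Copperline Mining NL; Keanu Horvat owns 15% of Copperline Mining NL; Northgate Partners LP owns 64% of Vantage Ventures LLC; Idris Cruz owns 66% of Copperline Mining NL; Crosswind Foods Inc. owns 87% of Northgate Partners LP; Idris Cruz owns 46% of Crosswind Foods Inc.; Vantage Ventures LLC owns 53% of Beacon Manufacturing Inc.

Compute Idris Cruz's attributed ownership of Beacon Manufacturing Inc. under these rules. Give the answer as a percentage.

By parent–child attribution (R3), Idris Cruz is treated as also owning Maeve Cruz's interest in Copperline Mining NL, giving 66% + 9% = 75%.
Chain via Copperline Mining NL → Stonebridge Textiles S.p.A. → Cobalt Energy Co. (R1): 75% × 18% × 29% × 13% = 0.50895% of Beacon Manufacturing Inc.
Chain via Crosswind Foods Inc. → Northgate Partners LP → Vantage Ventures LLC (R1): 46% × 87% × 64% × 53% = 13.574784% of Beacon Manufacturing Inc.
Aggregating (R2): 0.50895% + 13.574784% = 14.083734%.

14.083734%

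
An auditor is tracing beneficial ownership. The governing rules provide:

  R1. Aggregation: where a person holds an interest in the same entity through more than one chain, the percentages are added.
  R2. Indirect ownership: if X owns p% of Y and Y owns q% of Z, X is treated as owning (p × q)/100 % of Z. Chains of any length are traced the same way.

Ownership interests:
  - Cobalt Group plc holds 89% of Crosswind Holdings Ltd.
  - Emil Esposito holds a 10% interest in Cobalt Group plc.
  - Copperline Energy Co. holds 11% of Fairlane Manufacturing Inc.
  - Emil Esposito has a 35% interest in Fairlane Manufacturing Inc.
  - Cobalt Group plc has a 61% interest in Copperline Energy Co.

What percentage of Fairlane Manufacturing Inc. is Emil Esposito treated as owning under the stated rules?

Chain via Cobalt Group plc → Copperline Energy Co. (R2): 10% × 61% × 11% = 0.671% of Fairlane Manufacturing Inc.
Direct interest in Fairlane Manufacturing Inc: 35%.
Aggregating (R1): 0.671% + 35% = 35.671%.

35.671%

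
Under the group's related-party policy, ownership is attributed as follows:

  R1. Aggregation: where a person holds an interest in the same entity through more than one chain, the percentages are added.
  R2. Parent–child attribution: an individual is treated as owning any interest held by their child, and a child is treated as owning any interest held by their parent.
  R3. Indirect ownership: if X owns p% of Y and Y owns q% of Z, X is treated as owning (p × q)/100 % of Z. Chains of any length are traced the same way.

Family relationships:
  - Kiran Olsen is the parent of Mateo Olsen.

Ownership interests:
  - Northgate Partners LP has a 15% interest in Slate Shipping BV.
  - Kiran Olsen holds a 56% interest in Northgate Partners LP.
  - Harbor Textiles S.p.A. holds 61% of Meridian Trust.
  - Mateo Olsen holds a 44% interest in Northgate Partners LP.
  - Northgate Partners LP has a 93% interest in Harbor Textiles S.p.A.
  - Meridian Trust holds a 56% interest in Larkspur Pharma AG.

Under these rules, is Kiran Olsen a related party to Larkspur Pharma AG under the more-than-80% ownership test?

By parent–child attribution (R2), Kiran Olsen is treated as also owning Mateo Olsen's interest in Northgate Partners LP, giving 56% + 44% = 100%.
Chain via Northgate Partners LP → Harbor Textiles S.p.A. → Meridian Trust (R3): 100% × 93% × 61% × 56% = 31.7688% of Larkspur Pharma AG.
31.7688% does not exceed the 80% threshold, so Kiran is not a related party to Larkspur Pharma AG.

No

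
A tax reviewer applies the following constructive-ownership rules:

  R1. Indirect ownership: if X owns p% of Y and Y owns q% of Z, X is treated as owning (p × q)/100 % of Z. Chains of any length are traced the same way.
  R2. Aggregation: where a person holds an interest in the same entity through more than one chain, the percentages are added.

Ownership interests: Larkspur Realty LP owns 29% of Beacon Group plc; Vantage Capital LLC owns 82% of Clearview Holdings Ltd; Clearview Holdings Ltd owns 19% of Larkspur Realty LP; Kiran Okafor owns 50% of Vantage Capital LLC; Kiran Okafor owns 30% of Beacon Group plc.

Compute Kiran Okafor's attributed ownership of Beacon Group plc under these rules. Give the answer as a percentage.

Chain via Vantage Capital LLC → Clearview Holdings Ltd → Larkspur Realty LP (R1): 50% × 82% × 19% × 29% = 2.2591% of Beacon Group plc.
Direct interest in Beacon Group plc: 30%.
Aggregating (R2): 2.2591% + 30% = 32.2591%.

32.2591%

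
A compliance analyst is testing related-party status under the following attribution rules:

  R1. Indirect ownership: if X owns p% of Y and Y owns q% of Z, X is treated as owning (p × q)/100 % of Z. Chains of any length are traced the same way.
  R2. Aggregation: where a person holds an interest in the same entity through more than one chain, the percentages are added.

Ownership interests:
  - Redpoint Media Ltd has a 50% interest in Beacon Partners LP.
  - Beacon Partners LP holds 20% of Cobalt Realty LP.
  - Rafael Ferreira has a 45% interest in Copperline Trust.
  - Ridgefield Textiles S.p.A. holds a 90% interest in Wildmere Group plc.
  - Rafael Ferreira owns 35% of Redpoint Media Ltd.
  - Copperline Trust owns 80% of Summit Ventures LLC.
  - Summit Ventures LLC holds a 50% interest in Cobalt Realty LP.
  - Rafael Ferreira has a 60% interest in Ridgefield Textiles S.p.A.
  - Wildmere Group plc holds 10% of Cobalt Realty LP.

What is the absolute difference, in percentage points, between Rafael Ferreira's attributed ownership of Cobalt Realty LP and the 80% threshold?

Chain via Ridgefield Textiles S.p.A. → Wildmere Group plc (R1): 60% × 90% × 10% = 5.4% of Cobalt Realty LP.
Chain via Copperline Trust → Summit Ventures LLC (R1): 45% × 80% × 50% = 18% of Cobalt Realty LP.
Chain via Redpoint Media Ltd → Beacon Partners LP (R1): 35% × 50% × 20% = 3.5% of Cobalt Realty LP.
Aggregating (R2): 5.4% + 18% + 3.5% = 26.9%.
26.9% falls short of the 80% threshold by 53.1 percentage points.

53.1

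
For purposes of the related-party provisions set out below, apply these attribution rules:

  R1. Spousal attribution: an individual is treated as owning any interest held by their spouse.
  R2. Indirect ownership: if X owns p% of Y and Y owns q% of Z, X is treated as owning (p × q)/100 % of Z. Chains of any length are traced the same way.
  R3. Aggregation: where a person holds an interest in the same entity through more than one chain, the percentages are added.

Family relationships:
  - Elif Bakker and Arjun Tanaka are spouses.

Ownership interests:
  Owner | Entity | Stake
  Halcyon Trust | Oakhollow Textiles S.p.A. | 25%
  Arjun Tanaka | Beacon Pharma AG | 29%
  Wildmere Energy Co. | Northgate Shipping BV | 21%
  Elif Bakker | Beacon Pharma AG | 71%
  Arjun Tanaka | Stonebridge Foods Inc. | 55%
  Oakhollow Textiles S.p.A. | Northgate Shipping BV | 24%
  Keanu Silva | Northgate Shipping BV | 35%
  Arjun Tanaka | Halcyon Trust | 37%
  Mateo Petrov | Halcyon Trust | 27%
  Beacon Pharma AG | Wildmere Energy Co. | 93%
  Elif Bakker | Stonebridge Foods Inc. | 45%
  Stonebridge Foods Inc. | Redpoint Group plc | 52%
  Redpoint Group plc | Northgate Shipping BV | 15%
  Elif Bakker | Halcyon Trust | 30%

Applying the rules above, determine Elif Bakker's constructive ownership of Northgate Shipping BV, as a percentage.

By spousal attribution (R1), Elif Bakker is treated as also owning Arjun Tanaka's interest in Halcyon Trust, giving 30% + 37% = 67%.
By spousal attribution (R1), Elif Bakker is treated as also owning Arjun Tanaka's interest in Beacon Pharma AG, giving 71% + 29% = 100%.
By spousal attribution (R1), Elif Bakker is treated as also owning Arjun Tanaka's interest in Stonebridge Foods Inc, giving 45% + 55% = 100%.
Chain via Halcyon Trust → Oakhollow Textiles S.p.A. (R2): 67% × 25% × 24% = 4.02% of Northgate Shipping BV.
Chain via Beacon Pharma AG → Wildmere Energy Co. (R2): 100% × 93% × 21% = 19.53% of Northgate Shipping BV.
Chain via Stonebridge Foods Inc. → Redpoint Group plc (R2): 100% × 52% × 15% = 7.8% of Northgate Shipping BV.
Aggregating (R3): 4.02% + 19.53% + 7.8% = 31.35%.

31.35%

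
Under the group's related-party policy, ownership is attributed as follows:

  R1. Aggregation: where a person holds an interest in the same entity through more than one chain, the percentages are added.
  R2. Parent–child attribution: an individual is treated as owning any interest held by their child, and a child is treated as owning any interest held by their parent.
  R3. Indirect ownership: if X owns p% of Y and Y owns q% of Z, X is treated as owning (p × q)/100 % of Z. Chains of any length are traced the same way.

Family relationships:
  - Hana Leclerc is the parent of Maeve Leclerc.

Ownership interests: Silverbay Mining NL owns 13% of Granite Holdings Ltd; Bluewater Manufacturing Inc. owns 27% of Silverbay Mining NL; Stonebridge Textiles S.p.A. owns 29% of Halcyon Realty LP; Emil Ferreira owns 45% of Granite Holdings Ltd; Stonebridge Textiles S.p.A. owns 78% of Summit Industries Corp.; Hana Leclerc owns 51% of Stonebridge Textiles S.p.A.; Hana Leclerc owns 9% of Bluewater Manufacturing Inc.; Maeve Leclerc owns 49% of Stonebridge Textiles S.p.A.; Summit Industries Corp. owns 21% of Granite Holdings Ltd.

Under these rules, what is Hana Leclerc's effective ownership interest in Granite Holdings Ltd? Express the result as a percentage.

16.6959%

By parent–child attribution (R2), Hana Leclerc is treated as also owning Maeve Leclerc's interest in Stonebridge Textiles S.p.A, giving 51% + 49% = 100%.
Chain via Stonebridge Textiles S.p.A. → Summit Industries Corp. (R3): 100% × 78% × 21% = 16.38% of Granite Holdings Ltd.
Chain via Bluewater Manufacturing Inc. → Silverbay Mining NL (R3): 9% × 27% × 13% = 0.3159% of Granite Holdings Ltd.
Aggregating (R1): 16.38% + 0.3159% = 16.6959%.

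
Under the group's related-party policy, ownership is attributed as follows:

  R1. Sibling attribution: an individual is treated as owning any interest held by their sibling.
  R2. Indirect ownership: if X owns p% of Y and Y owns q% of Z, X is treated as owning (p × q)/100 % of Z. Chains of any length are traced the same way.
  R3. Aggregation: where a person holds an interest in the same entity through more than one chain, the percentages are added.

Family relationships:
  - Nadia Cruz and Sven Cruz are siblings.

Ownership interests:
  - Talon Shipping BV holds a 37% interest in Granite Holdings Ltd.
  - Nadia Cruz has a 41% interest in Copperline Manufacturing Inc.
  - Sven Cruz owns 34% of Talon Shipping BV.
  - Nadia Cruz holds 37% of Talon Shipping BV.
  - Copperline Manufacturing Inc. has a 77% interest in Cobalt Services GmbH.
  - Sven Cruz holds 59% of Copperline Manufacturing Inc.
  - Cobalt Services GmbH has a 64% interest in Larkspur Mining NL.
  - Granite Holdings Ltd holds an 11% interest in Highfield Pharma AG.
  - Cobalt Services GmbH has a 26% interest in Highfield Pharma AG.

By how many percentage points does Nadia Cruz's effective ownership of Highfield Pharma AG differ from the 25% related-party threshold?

By sibling attribution (R1), Nadia Cruz is treated as also owning Sven Cruz's interest in Copperline Manufacturing Inc, giving 41% + 59% = 100%.
By sibling attribution (R1), Nadia Cruz is treated as also owning Sven Cruz's interest in Talon Shipping BV, giving 37% + 34% = 71%.
Chain via Copperline Manufacturing Inc. → Cobalt Services GmbH (R2): 100% × 77% × 26% = 20.02% of Highfield Pharma AG.
Chain via Talon Shipping BV → Granite Holdings Ltd (R2): 71% × 37% × 11% = 2.8897% of Highfield Pharma AG.
Aggregating (R3): 20.02% + 2.8897% = 22.9097%.
22.9097% falls short of the 25% threshold by 2.0903 percentage points.

2.0903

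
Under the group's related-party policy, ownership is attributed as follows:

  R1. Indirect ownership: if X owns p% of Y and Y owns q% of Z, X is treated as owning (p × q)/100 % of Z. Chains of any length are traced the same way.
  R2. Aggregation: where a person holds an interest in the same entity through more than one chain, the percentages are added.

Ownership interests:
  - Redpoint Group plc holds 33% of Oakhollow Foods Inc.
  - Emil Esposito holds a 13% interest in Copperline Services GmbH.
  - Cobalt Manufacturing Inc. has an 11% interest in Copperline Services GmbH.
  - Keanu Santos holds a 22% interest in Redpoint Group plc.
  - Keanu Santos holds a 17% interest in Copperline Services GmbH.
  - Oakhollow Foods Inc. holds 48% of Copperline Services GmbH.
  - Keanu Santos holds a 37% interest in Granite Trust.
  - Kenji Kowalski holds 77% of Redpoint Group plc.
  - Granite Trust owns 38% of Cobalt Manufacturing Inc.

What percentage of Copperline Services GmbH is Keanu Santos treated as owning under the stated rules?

Chain via Granite Trust → Cobalt Manufacturing Inc. (R1): 37% × 38% × 11% = 1.5466% of Copperline Services GmbH.
Chain via Redpoint Group plc → Oakhollow Foods Inc. (R1): 22% × 33% × 48% = 3.4848% of Copperline Services GmbH.
Direct interest in Copperline Services GmbH: 17%.
Aggregating (R2): 1.5466% + 3.4848% + 17% = 22.0314%.

22.0314%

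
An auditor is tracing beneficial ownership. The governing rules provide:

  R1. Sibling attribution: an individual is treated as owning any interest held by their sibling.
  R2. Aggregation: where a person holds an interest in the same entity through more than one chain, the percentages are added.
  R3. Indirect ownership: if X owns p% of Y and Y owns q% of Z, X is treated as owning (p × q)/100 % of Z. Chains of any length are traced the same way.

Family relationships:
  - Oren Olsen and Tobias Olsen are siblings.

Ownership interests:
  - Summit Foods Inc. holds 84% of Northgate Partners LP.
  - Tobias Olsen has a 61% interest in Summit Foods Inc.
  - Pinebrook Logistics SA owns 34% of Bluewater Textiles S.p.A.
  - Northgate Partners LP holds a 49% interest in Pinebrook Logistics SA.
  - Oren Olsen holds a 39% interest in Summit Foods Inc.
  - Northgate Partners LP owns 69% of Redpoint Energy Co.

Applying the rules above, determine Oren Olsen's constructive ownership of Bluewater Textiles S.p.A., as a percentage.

By sibling attribution (R1), Oren Olsen is treated as also owning Tobias Olsen's interest in Summit Foods Inc, giving 39% + 61% = 100%.
Chain via Summit Foods Inc. → Northgate Partners LP → Pinebrook Logistics SA (R3): 100% × 84% × 49% × 34% = 13.9944% of Bluewater Textiles S.p.A.

13.9944%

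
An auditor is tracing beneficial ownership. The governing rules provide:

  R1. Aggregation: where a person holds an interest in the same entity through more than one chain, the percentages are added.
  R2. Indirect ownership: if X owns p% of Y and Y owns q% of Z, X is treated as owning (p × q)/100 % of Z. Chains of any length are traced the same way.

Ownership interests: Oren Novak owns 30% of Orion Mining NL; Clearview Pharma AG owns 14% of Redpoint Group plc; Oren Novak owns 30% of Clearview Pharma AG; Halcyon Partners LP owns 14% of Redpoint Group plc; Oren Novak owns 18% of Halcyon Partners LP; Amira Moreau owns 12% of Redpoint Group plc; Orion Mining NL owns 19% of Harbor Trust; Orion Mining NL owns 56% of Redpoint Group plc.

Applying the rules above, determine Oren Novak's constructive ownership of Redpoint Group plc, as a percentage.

23.52%

Chain via Clearview Pharma AG (R2): 30% × 14% = 4.2% of Redpoint Group plc.
Chain via Orion Mining NL (R2): 30% × 56% = 16.8% of Redpoint Group plc.
Chain via Halcyon Partners LP (R2): 18% × 14% = 2.52% of Redpoint Group plc.
Aggregating (R1): 4.2% + 16.8% + 2.52% = 23.52%.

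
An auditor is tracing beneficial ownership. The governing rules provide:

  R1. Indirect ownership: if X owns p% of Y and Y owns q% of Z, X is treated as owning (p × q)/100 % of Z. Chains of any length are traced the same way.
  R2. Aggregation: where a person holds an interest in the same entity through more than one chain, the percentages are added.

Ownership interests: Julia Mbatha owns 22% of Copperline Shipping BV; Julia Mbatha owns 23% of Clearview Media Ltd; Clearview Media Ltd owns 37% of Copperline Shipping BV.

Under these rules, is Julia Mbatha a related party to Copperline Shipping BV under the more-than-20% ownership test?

Chain via Clearview Media Ltd (R1): 23% × 37% = 8.51% of Copperline Shipping BV.
Direct interest in Copperline Shipping BV: 22%.
Aggregating (R2): 8.51% + 22% = 30.51%.
30.51% exceeds the 20% threshold, so Julia is a related party to Copperline Shipping BV.

Yes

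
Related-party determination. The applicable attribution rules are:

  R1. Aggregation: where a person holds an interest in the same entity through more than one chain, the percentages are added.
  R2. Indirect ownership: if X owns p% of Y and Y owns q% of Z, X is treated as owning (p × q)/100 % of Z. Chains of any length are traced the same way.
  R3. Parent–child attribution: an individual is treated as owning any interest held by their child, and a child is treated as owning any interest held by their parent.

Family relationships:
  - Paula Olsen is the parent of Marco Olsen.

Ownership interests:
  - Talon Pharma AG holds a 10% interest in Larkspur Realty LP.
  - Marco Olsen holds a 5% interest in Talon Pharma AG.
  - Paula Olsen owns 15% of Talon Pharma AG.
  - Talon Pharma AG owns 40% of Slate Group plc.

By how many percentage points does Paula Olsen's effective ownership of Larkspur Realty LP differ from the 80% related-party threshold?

By parent–child attribution (R3), Paula Olsen is treated as also owning Marco Olsen's interest in Talon Pharma AG, giving 15% + 5% = 20%.
Chain via Talon Pharma AG (R2): 20% × 10% = 2% of Larkspur Realty LP.
2% falls short of the 80% threshold by 78 percentage points.

78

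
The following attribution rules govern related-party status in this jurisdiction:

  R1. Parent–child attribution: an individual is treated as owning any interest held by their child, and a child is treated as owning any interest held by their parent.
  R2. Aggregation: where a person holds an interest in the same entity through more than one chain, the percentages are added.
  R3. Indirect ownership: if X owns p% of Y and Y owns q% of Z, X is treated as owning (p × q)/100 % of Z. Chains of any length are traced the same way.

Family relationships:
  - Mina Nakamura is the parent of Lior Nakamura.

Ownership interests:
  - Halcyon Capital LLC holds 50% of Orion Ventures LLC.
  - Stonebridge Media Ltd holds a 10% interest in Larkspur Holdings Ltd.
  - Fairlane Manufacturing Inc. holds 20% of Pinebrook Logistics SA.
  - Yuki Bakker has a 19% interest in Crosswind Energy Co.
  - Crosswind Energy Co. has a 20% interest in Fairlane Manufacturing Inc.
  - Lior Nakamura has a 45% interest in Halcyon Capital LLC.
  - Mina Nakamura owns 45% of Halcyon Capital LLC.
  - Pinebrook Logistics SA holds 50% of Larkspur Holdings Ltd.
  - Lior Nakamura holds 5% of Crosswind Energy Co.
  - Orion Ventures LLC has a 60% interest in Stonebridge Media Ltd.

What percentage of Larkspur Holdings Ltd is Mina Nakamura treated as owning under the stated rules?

By parent–child attribution (R1), Mina Nakamura is treated as also owning Lior Nakamura's interest in Halcyon Capital LLC, giving 45% + 45% = 90%.
By parent–child attribution (R1), Mina Nakamura is treated as owning Lior Nakamura's 5% interest in Crosswind Energy Co.
Chain via Halcyon Capital LLC → Orion Ventures LLC → Stonebridge Media Ltd (R3): 90% × 50% × 60% × 10% = 2.7% of Larkspur Holdings Ltd.
Chain via Crosswind Energy Co. → Fairlane Manufacturing Inc. → Pinebrook Logistics SA (R3): 5% × 20% × 20% × 50% = 0.1% of Larkspur Holdings Ltd.
Aggregating (R2): 2.7% + 0.1% = 2.8%.

2.8%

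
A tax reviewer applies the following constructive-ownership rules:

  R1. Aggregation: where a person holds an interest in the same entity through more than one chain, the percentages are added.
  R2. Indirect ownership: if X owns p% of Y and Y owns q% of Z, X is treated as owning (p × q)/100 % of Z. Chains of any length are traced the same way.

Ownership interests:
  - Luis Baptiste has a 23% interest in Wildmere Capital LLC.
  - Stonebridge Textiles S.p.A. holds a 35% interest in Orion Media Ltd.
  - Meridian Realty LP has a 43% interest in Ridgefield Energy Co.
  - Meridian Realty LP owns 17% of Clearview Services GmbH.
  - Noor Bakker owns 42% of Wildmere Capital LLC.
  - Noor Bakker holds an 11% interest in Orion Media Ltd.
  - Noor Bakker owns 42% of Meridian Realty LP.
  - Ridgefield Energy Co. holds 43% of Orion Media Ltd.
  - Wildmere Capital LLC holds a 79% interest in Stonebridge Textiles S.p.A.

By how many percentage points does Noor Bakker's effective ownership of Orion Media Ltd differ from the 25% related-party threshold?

Chain via Wildmere Capital LLC → Stonebridge Textiles S.p.A. (R2): 42% × 79% × 35% = 11.613% of Orion Media Ltd.
Chain via Meridian Realty LP → Ridgefield Energy Co. (R2): 42% × 43% × 43% = 7.7658% of Orion Media Ltd.
Direct interest in Orion Media Ltd: 11%.
Aggregating (R1): 11.613% + 7.7658% + 11% = 30.3788%.
30.3788% exceeds the 25% threshold by 5.3788 percentage points.

5.3788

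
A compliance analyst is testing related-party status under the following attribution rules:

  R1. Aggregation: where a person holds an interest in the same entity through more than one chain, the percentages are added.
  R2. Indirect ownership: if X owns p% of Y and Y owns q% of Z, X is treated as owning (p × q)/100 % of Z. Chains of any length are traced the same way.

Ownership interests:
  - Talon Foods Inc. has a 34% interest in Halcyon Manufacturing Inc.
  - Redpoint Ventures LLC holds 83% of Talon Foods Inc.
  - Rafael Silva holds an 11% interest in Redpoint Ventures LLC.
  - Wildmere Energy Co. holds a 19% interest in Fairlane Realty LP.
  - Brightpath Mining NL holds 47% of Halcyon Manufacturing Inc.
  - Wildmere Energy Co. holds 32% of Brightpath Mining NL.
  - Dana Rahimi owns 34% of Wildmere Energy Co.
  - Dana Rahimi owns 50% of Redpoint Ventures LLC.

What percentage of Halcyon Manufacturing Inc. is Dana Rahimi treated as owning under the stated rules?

19.2236%

Chain via Wildmere Energy Co. → Brightpath Mining NL (R2): 34% × 32% × 47% = 5.1136% of Halcyon Manufacturing Inc.
Chain via Redpoint Ventures LLC → Talon Foods Inc. (R2): 50% × 83% × 34% = 14.11% of Halcyon Manufacturing Inc.
Aggregating (R1): 5.1136% + 14.11% = 19.2236%.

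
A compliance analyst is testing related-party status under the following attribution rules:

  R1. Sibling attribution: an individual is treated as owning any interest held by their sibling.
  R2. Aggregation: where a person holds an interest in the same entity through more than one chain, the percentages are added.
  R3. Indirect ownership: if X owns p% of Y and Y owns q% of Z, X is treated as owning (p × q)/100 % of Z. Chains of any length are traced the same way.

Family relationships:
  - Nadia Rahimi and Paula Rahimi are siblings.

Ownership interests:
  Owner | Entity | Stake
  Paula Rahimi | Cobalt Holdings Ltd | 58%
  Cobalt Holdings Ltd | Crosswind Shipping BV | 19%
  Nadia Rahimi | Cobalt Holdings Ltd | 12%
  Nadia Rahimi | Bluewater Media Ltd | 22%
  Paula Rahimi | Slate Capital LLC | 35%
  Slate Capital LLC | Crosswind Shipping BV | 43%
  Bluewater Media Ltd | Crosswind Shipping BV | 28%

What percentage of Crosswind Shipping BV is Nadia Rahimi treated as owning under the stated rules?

34.51%

By sibling attribution (R1), Nadia Rahimi is treated as also owning Paula Rahimi's interest in Cobalt Holdings Ltd, giving 12% + 58% = 70%.
By sibling attribution (R1), Nadia Rahimi is treated as owning Paula Rahimi's 35% interest in Slate Capital LLC.
Chain via Bluewater Media Ltd (R3): 22% × 28% = 6.16% of Crosswind Shipping BV.
Chain via Cobalt Holdings Ltd (R3): 70% × 19% = 13.3% of Crosswind Shipping BV.
Chain via Slate Capital LLC (R3): 35% × 43% = 15.05% of Crosswind Shipping BV.
Aggregating (R2): 6.16% + 13.3% + 15.05% = 34.51%.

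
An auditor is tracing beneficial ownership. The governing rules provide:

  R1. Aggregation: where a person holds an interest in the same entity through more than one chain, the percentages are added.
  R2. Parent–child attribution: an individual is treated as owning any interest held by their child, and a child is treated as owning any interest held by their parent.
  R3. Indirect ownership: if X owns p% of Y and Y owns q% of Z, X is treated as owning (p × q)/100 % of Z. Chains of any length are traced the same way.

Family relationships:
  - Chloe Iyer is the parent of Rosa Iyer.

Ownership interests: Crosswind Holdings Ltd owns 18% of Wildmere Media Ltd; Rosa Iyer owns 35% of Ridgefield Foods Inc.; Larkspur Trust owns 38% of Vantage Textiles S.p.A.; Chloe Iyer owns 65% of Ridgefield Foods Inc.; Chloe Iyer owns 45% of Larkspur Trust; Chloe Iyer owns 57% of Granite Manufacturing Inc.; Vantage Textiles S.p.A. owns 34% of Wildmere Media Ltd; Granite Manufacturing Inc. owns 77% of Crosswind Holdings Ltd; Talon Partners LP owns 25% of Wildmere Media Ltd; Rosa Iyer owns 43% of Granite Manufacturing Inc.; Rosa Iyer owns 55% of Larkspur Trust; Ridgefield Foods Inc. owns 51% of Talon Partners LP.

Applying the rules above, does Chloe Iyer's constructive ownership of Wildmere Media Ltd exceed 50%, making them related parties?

By parent–child attribution (R2), Chloe Iyer is treated as also owning Rosa Iyer's interest in Granite Manufacturing Inc, giving 57% + 43% = 100%.
By parent–child attribution (R2), Chloe Iyer is treated as also owning Rosa Iyer's interest in Larkspur Trust, giving 45% + 55% = 100%.
By parent–child attribution (R2), Chloe Iyer is treated as also owning Rosa Iyer's interest in Ridgefield Foods Inc, giving 65% + 35% = 100%.
Chain via Granite Manufacturing Inc. → Crosswind Holdings Ltd (R3): 100% × 77% × 18% = 13.86% of Wildmere Media Ltd.
Chain via Larkspur Trust → Vantage Textiles S.p.A. (R3): 100% × 38% × 34% = 12.92% of Wildmere Media Ltd.
Chain via Ridgefield Foods Inc. → Talon Partners LP (R3): 100% × 51% × 25% = 12.75% of Wildmere Media Ltd.
Aggregating (R1): 13.86% + 12.92% + 12.75% = 39.53%.
39.53% does not exceed the 50% threshold, so Chloe is not a related party to Wildmere Media Ltd.

No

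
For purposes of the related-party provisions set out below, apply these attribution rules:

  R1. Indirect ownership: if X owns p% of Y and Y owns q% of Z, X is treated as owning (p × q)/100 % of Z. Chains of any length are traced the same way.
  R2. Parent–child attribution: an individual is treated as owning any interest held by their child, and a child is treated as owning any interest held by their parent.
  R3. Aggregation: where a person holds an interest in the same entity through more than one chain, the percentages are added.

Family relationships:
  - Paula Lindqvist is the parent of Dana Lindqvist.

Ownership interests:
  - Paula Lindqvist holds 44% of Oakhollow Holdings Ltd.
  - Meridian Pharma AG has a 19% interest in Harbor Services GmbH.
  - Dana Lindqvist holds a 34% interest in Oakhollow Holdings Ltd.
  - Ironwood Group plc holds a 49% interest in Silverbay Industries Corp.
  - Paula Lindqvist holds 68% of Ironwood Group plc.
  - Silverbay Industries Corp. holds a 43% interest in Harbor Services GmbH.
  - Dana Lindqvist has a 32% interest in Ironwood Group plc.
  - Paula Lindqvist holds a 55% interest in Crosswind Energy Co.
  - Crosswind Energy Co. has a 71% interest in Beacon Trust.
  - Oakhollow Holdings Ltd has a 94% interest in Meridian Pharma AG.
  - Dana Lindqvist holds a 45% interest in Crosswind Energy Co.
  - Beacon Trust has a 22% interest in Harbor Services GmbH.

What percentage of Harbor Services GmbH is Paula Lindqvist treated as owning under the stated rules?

By parent–child attribution (R2), Paula Lindqvist is treated as also owning Dana Lindqvist's interest in Oakhollow Holdings Ltd, giving 44% + 34% = 78%.
By parent–child attribution (R2), Paula Lindqvist is treated as also owning Dana Lindqvist's interest in Ironwood Group plc, giving 68% + 32% = 100%.
By parent–child attribution (R2), Paula Lindqvist is treated as also owning Dana Lindqvist's interest in Crosswind Energy Co, giving 55% + 45% = 100%.
Chain via Oakhollow Holdings Ltd → Meridian Pharma AG (R1): 78% × 94% × 19% = 13.9308% of Harbor Services GmbH.
Chain via Ironwood Group plc → Silverbay Industries Corp. (R1): 100% × 49% × 43% = 21.07% of Harbor Services GmbH.
Chain via Crosswind Energy Co. → Beacon Trust (R1): 100% × 71% × 22% = 15.62% of Harbor Services GmbH.
Aggregating (R3): 13.9308% + 21.07% + 15.62% = 50.6208%.

50.6208%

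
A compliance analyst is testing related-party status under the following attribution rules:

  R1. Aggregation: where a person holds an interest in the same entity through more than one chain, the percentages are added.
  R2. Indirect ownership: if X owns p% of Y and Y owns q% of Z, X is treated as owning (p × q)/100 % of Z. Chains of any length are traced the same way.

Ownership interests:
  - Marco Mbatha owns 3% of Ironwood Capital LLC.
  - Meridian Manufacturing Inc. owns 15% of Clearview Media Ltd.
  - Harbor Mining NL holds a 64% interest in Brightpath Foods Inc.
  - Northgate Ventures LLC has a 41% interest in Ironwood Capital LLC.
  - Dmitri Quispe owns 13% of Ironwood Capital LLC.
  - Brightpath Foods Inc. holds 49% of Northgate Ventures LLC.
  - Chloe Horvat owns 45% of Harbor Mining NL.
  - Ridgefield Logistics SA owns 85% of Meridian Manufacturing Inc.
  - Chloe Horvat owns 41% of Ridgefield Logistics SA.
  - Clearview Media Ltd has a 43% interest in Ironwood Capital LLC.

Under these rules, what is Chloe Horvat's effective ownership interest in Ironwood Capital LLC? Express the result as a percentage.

Chain via Harbor Mining NL → Brightpath Foods Inc. → Northgate Ventures LLC (R2): 45% × 64% × 49% × 41% = 5.78592% of Ironwood Capital LLC.
Chain via Ridgefield Logistics SA → Meridian Manufacturing Inc. → Clearview Media Ltd (R2): 41% × 85% × 15% × 43% = 2.247825% of Ironwood Capital LLC.
Aggregating (R1): 5.78592% + 2.247825% = 8.033745%.

8.033745%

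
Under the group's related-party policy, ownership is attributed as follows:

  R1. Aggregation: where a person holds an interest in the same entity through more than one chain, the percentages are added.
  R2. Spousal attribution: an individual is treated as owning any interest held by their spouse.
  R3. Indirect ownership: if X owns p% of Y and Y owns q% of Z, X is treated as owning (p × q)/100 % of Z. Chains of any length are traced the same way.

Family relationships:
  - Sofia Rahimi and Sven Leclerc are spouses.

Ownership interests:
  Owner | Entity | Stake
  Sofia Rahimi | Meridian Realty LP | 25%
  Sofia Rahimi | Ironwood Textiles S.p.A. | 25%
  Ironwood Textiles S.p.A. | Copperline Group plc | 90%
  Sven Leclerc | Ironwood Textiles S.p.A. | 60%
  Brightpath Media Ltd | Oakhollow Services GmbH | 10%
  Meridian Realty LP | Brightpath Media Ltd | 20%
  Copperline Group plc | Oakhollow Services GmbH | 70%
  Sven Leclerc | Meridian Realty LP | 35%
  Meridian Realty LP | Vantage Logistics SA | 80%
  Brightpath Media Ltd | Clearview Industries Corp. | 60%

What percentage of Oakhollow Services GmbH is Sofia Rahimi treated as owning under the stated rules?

54.75%

By spousal attribution (R2), Sofia Rahimi is treated as also owning Sven Leclerc's interest in Ironwood Textiles S.p.A, giving 25% + 60% = 85%.
By spousal attribution (R2), Sofia Rahimi is treated as also owning Sven Leclerc's interest in Meridian Realty LP, giving 25% + 35% = 60%.
Chain via Ironwood Textiles S.p.A. → Copperline Group plc (R3): 85% × 90% × 70% = 53.55% of Oakhollow Services GmbH.
Chain via Meridian Realty LP → Brightpath Media Ltd (R3): 60% × 20% × 10% = 1.2% of Oakhollow Services GmbH.
Aggregating (R1): 53.55% + 1.2% = 54.75%.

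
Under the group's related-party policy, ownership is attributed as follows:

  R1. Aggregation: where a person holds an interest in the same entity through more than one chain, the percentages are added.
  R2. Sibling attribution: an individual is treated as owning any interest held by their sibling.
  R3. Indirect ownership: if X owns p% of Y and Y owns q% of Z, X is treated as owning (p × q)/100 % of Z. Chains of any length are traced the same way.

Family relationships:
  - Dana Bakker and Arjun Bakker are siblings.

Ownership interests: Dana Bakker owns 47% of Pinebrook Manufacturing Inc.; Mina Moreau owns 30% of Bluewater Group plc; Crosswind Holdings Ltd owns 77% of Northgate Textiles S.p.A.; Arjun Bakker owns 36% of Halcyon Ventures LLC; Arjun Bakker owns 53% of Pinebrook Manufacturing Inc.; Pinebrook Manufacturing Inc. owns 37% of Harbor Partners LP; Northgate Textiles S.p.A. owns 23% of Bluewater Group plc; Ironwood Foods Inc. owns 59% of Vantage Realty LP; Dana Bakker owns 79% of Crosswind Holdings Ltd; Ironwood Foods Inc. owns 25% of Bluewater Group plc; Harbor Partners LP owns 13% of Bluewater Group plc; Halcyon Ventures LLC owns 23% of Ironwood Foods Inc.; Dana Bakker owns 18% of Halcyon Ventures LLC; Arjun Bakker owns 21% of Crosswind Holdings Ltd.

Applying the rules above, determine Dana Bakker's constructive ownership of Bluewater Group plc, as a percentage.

25.625%

By sibling attribution (R2), Dana Bakker is treated as also owning Arjun Bakker's interest in Crosswind Holdings Ltd, giving 79% + 21% = 100%.
By sibling attribution (R2), Dana Bakker is treated as also owning Arjun Bakker's interest in Halcyon Ventures LLC, giving 18% + 36% = 54%.
By sibling attribution (R2), Dana Bakker is treated as also owning Arjun Bakker's interest in Pinebrook Manufacturing Inc, giving 47% + 53% = 100%.
Chain via Crosswind Holdings Ltd → Northgate Textiles S.p.A. (R3): 100% × 77% × 23% = 17.71% of Bluewater Group plc.
Chain via Halcyon Ventures LLC → Ironwood Foods Inc. (R3): 54% × 23% × 25% = 3.105% of Bluewater Group plc.
Chain via Pinebrook Manufacturing Inc. → Harbor Partners LP (R3): 100% × 37% × 13% = 4.81% of Bluewater Group plc.
Aggregating (R1): 17.71% + 3.105% + 4.81% = 25.625%.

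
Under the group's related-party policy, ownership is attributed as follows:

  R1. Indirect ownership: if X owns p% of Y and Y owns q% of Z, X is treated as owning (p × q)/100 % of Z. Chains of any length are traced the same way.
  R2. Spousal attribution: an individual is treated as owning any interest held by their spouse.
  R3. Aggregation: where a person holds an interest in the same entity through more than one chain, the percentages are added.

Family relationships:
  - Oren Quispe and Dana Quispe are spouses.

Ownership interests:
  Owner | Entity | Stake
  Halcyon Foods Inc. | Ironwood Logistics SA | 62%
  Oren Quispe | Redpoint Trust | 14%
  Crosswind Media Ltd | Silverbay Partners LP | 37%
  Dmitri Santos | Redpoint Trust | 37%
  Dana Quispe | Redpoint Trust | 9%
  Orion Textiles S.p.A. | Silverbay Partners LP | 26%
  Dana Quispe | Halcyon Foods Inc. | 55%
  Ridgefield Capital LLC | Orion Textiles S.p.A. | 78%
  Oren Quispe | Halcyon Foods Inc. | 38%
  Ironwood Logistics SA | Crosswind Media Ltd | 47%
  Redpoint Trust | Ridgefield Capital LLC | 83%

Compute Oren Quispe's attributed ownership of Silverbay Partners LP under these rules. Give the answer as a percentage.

By spousal attribution (R2), Oren Quispe is treated as also owning Dana Quispe's interest in Halcyon Foods Inc, giving 38% + 55% = 93%.
By spousal attribution (R2), Oren Quispe is treated as also owning Dana Quispe's interest in Redpoint Trust, giving 14% + 9% = 23%.
Chain via Halcyon Foods Inc. → Ironwood Logistics SA → Crosswind Media Ltd (R1): 93% × 62% × 47% × 37% = 10.027074% of Silverbay Partners LP.
Chain via Redpoint Trust → Ridgefield Capital LLC → Orion Textiles S.p.A. (R1): 23% × 83% × 78% × 26% = 3.871452% of Silverbay Partners LP.
Aggregating (R3): 10.027074% + 3.871452% = 13.898526%.

13.898526%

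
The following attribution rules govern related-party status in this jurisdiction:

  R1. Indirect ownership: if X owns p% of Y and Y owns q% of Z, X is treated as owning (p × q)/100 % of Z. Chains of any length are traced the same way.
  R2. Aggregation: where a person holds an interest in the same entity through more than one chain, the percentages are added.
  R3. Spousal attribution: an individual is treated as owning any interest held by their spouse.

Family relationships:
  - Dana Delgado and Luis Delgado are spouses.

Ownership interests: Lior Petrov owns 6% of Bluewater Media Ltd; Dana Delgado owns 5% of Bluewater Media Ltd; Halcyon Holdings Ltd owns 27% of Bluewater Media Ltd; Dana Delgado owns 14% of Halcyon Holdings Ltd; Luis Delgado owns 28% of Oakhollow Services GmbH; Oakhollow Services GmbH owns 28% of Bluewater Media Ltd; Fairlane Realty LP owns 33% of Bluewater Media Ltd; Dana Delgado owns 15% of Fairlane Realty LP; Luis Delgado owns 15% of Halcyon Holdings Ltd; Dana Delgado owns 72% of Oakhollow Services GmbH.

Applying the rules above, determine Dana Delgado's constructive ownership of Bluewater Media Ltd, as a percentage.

By spousal attribution (R3), Dana Delgado is treated as also owning Luis Delgado's interest in Oakhollow Services GmbH, giving 72% + 28% = 100%.
By spousal attribution (R3), Dana Delgado is treated as also owning Luis Delgado's interest in Halcyon Holdings Ltd, giving 14% + 15% = 29%.
Chain via Oakhollow Services GmbH (R1): 100% × 28% = 28% of Bluewater Media Ltd.
Chain via Halcyon Holdings Ltd (R1): 29% × 27% = 7.83% of Bluewater Media Ltd.
Chain via Fairlane Realty LP (R1): 15% × 33% = 4.95% of Bluewater Media Ltd.
Direct interest in Bluewater Media Ltd: 5%.
Aggregating (R2): 28% + 7.83% + 4.95% + 5% = 45.78%.

45.78%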